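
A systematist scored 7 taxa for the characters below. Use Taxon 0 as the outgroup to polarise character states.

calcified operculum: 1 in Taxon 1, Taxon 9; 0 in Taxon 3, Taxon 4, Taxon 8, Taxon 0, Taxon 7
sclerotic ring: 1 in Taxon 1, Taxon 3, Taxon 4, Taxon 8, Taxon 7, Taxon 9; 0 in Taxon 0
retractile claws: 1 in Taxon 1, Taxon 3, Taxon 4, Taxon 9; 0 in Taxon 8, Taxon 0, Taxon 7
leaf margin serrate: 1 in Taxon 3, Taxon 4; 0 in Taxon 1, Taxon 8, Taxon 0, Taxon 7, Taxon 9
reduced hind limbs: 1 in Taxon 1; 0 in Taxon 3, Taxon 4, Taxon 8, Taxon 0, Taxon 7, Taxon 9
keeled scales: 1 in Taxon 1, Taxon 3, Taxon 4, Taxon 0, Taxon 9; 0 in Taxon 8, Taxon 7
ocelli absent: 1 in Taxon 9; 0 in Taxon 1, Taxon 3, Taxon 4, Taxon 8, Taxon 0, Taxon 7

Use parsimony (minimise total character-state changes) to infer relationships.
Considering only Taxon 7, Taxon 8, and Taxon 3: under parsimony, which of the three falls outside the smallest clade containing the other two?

Character polarity is set by the outgroup: the derived state is whichever differs from the outgroup's state, so for keeled scales the derived state is '0', and for the remaining characters it is '1'.
calcified operculum: derived state '1' in Taxon 1 and Taxon 9 only — synapomorphy for {Taxon 1, Taxon 9}.
sclerotic ring (derived state '1') is shared by all ingroup taxa — unites the whole ingroup.
retractile claws: derived state '1' in Taxon 1, Taxon 3, Taxon 4, and Taxon 9 only — synapomorphy for {Taxon 1, Taxon 3, Taxon 4, Taxon 9}.
leaf margin serrate (derived state '1') is shared by Taxon 3 and Taxon 4 — a synapomorphy uniting that clade.
reduced hind limbs (derived state '1') is unique to Taxon 1 (autapomorphy; uninformative for grouping).
keeled scales (derived state '0') is shared by Taxon 7 and Taxon 8 — a synapomorphy uniting that clade.
ocelli absent: derived state '1' in Taxon 9 only — an autapomorphy, so it tells us nothing about relationships among taxa.
Most parsimonious ingroup topology: (((Taxon 4,Taxon 3),(Taxon 1,Taxon 9)),(Taxon 8,Taxon 7)).
Taxon 8 and Taxon 7 share a more recent common ancestor with each other than either does with Taxon 3, so Taxon 3 is the least closely related of the three.

Taxon 3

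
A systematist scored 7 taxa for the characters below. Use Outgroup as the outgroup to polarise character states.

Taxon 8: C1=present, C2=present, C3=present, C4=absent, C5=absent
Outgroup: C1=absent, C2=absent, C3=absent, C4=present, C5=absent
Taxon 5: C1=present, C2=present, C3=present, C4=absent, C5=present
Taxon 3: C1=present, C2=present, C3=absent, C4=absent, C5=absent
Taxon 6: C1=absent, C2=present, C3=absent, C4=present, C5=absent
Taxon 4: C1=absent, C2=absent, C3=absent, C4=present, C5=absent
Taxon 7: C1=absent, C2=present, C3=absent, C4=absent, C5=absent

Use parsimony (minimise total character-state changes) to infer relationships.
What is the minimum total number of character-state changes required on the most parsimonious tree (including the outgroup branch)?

Character polarity is set by the outgroup: the derived state is whichever differs from the outgroup's state, so for C4 the derived state is 'absent', and for the remaining characters it is 'present'.
Only Taxon 3, Taxon 5, and Taxon 8 show the derived state 'present' for C1, supporting them as a clade.
C2 (derived state 'present') is shared by Taxon 3, Taxon 5, Taxon 6, Taxon 7, and Taxon 8 — a synapomorphy uniting that clade.
C3: derived state 'present' in Taxon 5 and Taxon 8 only — synapomorphy for {Taxon 5, Taxon 8}.
C4 (derived state 'absent') is shared by Taxon 3, Taxon 5, Taxon 7, and Taxon 8 — a synapomorphy uniting that clade.
C5 (derived state 'present') is unique to Taxon 5 (autapomorphy; uninformative for grouping).
Most parsimonious ingroup topology: (Taxon 4,((((Taxon 5,Taxon 8),Taxon 3),Taxon 7),Taxon 6)).
Changes per character on this tree: C1: 1; C2: 1; C3: 1; C4: 1; C5: 1.
Total = 5.

5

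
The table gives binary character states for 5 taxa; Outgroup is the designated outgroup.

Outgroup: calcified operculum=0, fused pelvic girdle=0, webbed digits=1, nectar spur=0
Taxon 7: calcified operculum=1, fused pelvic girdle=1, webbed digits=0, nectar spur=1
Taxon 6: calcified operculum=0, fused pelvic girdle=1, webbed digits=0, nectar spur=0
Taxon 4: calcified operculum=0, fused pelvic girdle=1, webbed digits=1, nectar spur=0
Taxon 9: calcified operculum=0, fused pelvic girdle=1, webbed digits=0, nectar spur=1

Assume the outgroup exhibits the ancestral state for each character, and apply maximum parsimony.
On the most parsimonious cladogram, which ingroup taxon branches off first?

Taxon 4

Character polarity is set by the outgroup: the derived state is whichever differs from the outgroup's state, so for webbed digits the derived state is '0', and for the remaining characters it is '1'.
calcified operculum (derived state '1') is unique to Taxon 7 (autapomorphy; uninformative for grouping).
All ingroup taxa share the derived state '1' for fused pelvic girdle; it defines the ingroup but does not resolve relationships within it.
webbed digits (derived state '0') is shared by Taxon 6, Taxon 7, and Taxon 9 — a synapomorphy uniting that clade.
nectar spur (derived state '1') is shared by Taxon 7 and Taxon 9 — a synapomorphy uniting that clade.
Most parsimonious ingroup topology: (((Taxon 7,Taxon 9),Taxon 6),Taxon 4).
Taxon 4 is sister to the clade containing all other ingroup taxa, so it is the earliest-diverging (most basal) ingroup lineage.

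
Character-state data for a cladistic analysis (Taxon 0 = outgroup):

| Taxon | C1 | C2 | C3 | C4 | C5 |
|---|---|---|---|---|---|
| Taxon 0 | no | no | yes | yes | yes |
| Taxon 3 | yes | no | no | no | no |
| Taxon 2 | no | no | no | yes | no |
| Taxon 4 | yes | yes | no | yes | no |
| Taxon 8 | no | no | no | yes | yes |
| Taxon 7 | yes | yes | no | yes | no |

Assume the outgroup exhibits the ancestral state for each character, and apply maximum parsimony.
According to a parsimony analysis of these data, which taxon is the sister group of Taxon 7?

Taxon 4

Character polarity is set by the outgroup: the derived state is whichever differs from the outgroup's state, so for C3, C4, C5 the derived state is 'no', and for the remaining characters it is 'yes'.
C1 (derived state 'yes') is shared by Taxon 3, Taxon 4, and Taxon 7 — a synapomorphy uniting that clade.
Only Taxon 4 and Taxon 7 show the derived state 'yes' for C2, supporting them as a clade.
All ingroup taxa share the derived state 'no' for C3; it defines the ingroup but does not resolve relationships within it.
C4 (derived state 'no') is unique to Taxon 3 (autapomorphy; uninformative for grouping).
C5: derived state 'no' in Taxon 2, Taxon 3, Taxon 4, and Taxon 7 only — synapomorphy for {Taxon 2, Taxon 3, Taxon 4, Taxon 7}.
Most parsimonious ingroup topology: (((Taxon 3,(Taxon 4,Taxon 7)),Taxon 2),Taxon 8).
Taxon 7 and Taxon 4 form a cherry on this tree, so they are sister taxa.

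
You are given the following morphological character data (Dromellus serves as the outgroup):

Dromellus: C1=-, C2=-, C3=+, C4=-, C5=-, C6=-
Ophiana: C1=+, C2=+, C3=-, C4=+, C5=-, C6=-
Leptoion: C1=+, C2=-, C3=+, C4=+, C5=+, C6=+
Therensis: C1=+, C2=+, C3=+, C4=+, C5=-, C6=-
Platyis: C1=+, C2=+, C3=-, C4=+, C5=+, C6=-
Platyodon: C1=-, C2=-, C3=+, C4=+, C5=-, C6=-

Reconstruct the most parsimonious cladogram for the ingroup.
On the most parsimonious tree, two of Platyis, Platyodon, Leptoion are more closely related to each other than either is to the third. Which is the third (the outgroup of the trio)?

Platyodon

Character polarity is set by the outgroup: the derived state is whichever differs from the outgroup's state, so for C3 the derived state is '-', and for the remaining characters it is '+'.
Only Leptoion, Ophiana, Platyis, and Therensis show the derived state '+' for C1, supporting them as a clade.
C2: derived state '+' in Ophiana, Platyis, and Therensis only — synapomorphy for {Ophiana, Platyis, Therensis}.
C3: derived state '-' in Ophiana and Platyis only — synapomorphy for {Ophiana, Platyis}.
C4 (derived state '+') is shared by all ingroup taxa — unites the whole ingroup.
C5 (state '+') occurs in Leptoion and Platyis but conflicts with the nesting implied by the other characters — most parsimoniously interpreted as homoplasy.
C6: derived state '+' in Leptoion only — an autapomorphy, so it tells us nothing about relationships among taxa.
Most parsimonious ingroup topology: ((((Ophiana,Platyis),Therensis),Leptoion),Platyodon).
Leptoion and Platyis share a more recent common ancestor with each other than either does with Platyodon, so Platyodon is the least closely related of the three.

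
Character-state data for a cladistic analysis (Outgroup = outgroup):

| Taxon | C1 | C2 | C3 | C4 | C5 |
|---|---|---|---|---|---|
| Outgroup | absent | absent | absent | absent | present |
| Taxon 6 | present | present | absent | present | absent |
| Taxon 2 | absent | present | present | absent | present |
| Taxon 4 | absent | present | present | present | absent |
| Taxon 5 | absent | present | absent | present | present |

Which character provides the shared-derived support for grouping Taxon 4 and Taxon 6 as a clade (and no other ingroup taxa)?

Character polarity is set by the outgroup: the derived state is whichever differs from the outgroup's state, so for C5 the derived state is 'absent', and for the remaining characters it is 'present'.
C1: derived state 'present' in Taxon 6 only — an autapomorphy, so it tells us nothing about relationships among taxa.
All ingroup taxa share the derived state 'present' for C2; it defines the ingroup but does not resolve relationships within it.
C3 (state 'present') occurs in Taxon 2 and Taxon 4 but conflicts with the nesting implied by the other characters — most parsimoniously interpreted as homoplasy.
C4: derived state 'present' in Taxon 4, Taxon 5, and Taxon 6 only — synapomorphy for {Taxon 4, Taxon 5, Taxon 6}.
Only Taxon 4 and Taxon 6 show the derived state 'absent' for C5, supporting them as a clade.
Most parsimonious ingroup topology: (((Taxon 6,Taxon 4),Taxon 5),Taxon 2).
The clade {Taxon 4, Taxon 6} is supported by C5: its derived state 'absent' occurs in exactly those taxa and in no other taxon (including the outgroup).

C5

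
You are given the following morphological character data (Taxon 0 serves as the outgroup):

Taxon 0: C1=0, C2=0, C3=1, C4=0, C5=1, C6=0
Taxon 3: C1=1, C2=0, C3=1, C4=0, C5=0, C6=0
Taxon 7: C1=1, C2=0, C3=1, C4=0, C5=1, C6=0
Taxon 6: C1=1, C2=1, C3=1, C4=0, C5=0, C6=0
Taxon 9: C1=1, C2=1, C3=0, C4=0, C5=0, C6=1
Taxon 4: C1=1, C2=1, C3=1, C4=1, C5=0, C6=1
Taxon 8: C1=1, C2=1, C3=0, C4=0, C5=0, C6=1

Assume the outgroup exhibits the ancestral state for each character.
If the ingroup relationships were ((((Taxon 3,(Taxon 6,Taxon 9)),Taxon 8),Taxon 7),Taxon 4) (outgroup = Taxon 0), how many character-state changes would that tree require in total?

12

Map each character onto ((((Taxon 3,(Taxon 6,Taxon 9)),Taxon 8),Taxon 7),Taxon 4) (rooted by Taxon 0) and count the minimum state changes it requires (Fitch parsimony):
C1: 1; C2: 3; C3: 2; C4: 1; C5: 2; C6: 3.
Total tree length = 12.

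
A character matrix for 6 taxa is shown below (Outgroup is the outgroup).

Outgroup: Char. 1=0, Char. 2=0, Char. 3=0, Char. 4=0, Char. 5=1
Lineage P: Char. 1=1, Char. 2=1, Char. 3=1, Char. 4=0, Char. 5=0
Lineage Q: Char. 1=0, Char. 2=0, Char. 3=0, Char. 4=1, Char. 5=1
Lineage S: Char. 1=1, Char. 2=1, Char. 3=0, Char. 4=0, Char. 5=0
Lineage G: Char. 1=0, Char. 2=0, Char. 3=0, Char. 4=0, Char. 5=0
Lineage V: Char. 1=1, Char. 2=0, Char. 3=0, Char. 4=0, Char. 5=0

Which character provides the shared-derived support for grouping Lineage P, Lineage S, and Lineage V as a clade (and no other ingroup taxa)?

Character polarity is set by the outgroup: the derived state is whichever differs from the outgroup's state, so for Char. 5 the derived state is '0', and for the remaining characters it is '1'.
Char. 1 (derived state '1') is shared by Lineage P, Lineage S, and Lineage V — a synapomorphy uniting that clade.
Only Lineage P and Lineage S show the derived state '1' for Char. 2, supporting them as a clade.
Char. 3: derived state '1' in Lineage P only — an autapomorphy, so it tells us nothing about relationships among taxa.
Char. 4: derived state '1' in Lineage Q only — an autapomorphy, so it tells us nothing about relationships among taxa.
Only Lineage G, Lineage P, Lineage S, and Lineage V show the derived state '0' for Char. 5, supporting them as a clade.
Most parsimonious ingroup topology: ((((Lineage P,Lineage S),Lineage V),Lineage G),Lineage Q).
The clade {Lineage P, Lineage S, Lineage V} is supported by Char. 1: its derived state '1' occurs in exactly those taxa and in no other taxon (including the outgroup).

Char. 1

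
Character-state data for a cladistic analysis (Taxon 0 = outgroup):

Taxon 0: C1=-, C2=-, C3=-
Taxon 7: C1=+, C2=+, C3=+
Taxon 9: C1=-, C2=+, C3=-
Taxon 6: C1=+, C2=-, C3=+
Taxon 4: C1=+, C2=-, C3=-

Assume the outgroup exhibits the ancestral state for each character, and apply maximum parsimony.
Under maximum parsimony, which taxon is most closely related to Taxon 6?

Taxon 7

The outgroup has state '-' for every character, so '+' is the derived state throughout.
Only Taxon 4, Taxon 6, and Taxon 7 show the derived state '+' for C1, supporting them as a clade.
C2 (state '+') occurs in Taxon 7 and Taxon 9 but conflicts with the nesting implied by the other characters — most parsimoniously interpreted as homoplasy.
C3: derived state '+' in Taxon 6 and Taxon 7 only — synapomorphy for {Taxon 6, Taxon 7}.
Most parsimonious ingroup topology: ((Taxon 4,(Taxon 7,Taxon 6)),Taxon 9).
Taxon 6 and Taxon 7 form a cherry on this tree, so they are sister taxa.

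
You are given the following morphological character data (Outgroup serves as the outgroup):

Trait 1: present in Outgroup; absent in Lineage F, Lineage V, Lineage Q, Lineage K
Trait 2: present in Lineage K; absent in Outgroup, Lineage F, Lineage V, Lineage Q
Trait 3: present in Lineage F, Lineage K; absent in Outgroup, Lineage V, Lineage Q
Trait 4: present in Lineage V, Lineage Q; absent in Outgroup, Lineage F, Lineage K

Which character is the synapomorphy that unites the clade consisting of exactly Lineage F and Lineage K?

Character polarity is set by the outgroup: the derived state is whichever differs from the outgroup's state, so for Trait 1 the derived state is 'absent', and for the remaining characters it is 'present'.
All ingroup taxa share the derived state 'absent' for Trait 1; it defines the ingroup but does not resolve relationships within it.
Trait 2 (derived state 'present') is unique to Lineage K (autapomorphy; uninformative for grouping).
Trait 3 (derived state 'present') is shared by Lineage F and Lineage K — a synapomorphy uniting that clade.
Trait 4 (derived state 'present') is shared by Lineage Q and Lineage V — a synapomorphy uniting that clade.
Most parsimonious ingroup topology: ((Lineage F,Lineage K),(Lineage V,Lineage Q)).
The clade {Lineage F, Lineage K} is supported by Trait 3: its derived state 'present' occurs in exactly those taxa and in no other taxon (including the outgroup).

Trait 3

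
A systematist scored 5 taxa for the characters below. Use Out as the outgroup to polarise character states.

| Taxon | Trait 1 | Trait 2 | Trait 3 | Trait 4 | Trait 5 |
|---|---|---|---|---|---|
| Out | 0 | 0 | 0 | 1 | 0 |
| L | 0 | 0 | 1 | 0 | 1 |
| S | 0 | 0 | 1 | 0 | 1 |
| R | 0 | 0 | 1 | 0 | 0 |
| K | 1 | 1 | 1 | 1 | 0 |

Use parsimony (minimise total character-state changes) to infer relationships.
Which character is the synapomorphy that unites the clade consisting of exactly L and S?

Character polarity is set by the outgroup: the derived state is whichever differs from the outgroup's state, so for Trait 4 the derived state is '0', and for the remaining characters it is '1'.
Trait 1: derived state '1' in K only — an autapomorphy, so it tells us nothing about relationships among taxa.
Trait 2: derived state '1' in K only — an autapomorphy, so it tells us nothing about relationships among taxa.
All ingroup taxa share the derived state '1' for Trait 3; it defines the ingroup but does not resolve relationships within it.
Trait 4 (derived state '0') is shared by L, R, and S — a synapomorphy uniting that clade.
Trait 5: derived state '1' in L and S only — synapomorphy for {L, S}.
Most parsimonious ingroup topology: (((L,S),R),K).
The clade {L, S} is supported by Trait 5: its derived state '1' occurs in exactly those taxa and in no other taxon (including the outgroup).

Trait 5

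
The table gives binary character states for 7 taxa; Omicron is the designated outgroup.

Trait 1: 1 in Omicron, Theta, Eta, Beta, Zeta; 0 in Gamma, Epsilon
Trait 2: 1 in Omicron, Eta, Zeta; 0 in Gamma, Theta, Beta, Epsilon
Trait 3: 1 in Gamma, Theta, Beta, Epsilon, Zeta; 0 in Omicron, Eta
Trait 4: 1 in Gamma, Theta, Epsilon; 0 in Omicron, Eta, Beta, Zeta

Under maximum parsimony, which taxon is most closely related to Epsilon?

Gamma

Character polarity is set by the outgroup: the derived state is whichever differs from the outgroup's state, so for Trait 1, Trait 2 the derived state is '0', and for the remaining characters it is '1'.
Trait 1 (derived state '0') is shared by Epsilon and Gamma — a synapomorphy uniting that clade.
Trait 2: derived state '0' in Beta, Epsilon, Gamma, and Theta only — synapomorphy for {Beta, Epsilon, Gamma, Theta}.
Trait 3: derived state '1' in Beta, Epsilon, Gamma, Theta, and Zeta only — synapomorphy for {Beta, Epsilon, Gamma, Theta, Zeta}.
Trait 4 (derived state '1') is shared by Epsilon, Gamma, and Theta — a synapomorphy uniting that clade.
Most parsimonious ingroup topology: (((((Gamma,Epsilon),Theta),Beta),Zeta),Eta).
Epsilon and Gamma form a cherry on this tree, so they are sister taxa.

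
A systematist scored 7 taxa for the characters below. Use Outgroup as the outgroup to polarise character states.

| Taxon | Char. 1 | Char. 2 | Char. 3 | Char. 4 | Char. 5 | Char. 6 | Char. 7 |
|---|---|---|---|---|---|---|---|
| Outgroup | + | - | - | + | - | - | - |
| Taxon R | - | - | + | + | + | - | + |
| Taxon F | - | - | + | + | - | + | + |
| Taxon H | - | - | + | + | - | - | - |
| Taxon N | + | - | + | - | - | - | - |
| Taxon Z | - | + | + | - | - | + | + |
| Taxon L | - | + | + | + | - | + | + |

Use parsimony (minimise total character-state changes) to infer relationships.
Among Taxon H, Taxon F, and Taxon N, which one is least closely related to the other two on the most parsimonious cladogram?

Character polarity is set by the outgroup: the derived state is whichever differs from the outgroup's state, so for Char. 1, Char. 4 the derived state is '-', and for the remaining characters it is '+'.
Char. 1 (derived state '-') is shared by Taxon F, Taxon H, Taxon L, Taxon R, and Taxon Z — a synapomorphy uniting that clade.
Char. 2: derived state '+' in Taxon L and Taxon Z only — synapomorphy for {Taxon L, Taxon Z}.
Char. 3 (derived state '+') is shared by all ingroup taxa — unites the whole ingroup.
Char. 4 (state '-') occurs in Taxon N and Taxon Z but conflicts with the nesting implied by the other characters — most parsimoniously interpreted as homoplasy.
Char. 5: derived state '+' in Taxon R only — an autapomorphy, so it tells us nothing about relationships among taxa.
Char. 6: derived state '+' in Taxon F, Taxon L, and Taxon Z only — synapomorphy for {Taxon F, Taxon L, Taxon Z}.
Only Taxon F, Taxon L, Taxon R, and Taxon Z show the derived state '+' for Char. 7, supporting them as a clade.
Most parsimonious ingroup topology: (((Taxon R,(Taxon F,(Taxon Z,Taxon L))),Taxon H),Taxon N).
Taxon F and Taxon H share a more recent common ancestor with each other than either does with Taxon N, so Taxon N is the least closely related of the three.

Taxon N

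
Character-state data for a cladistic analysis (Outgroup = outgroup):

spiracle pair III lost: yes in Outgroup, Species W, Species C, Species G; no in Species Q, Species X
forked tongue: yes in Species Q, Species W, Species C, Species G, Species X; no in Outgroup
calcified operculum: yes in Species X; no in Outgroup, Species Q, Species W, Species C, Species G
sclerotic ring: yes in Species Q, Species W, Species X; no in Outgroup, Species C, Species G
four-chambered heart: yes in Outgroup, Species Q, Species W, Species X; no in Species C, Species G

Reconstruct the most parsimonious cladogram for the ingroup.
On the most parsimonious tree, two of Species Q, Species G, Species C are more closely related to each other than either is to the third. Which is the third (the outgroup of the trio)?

Species Q

Character polarity is set by the outgroup: the derived state is whichever differs from the outgroup's state, so for spiracle pair III lost, four-chambered heart the derived state is 'no', and for the remaining characters it is 'yes'.
spiracle pair III lost: derived state 'no' in Species Q and Species X only — synapomorphy for {Species Q, Species X}.
forked tongue (derived state 'yes') is shared by all ingroup taxa — unites the whole ingroup.
calcified operculum: derived state 'yes' in Species X only — an autapomorphy, so it tells us nothing about relationships among taxa.
sclerotic ring: derived state 'yes' in Species Q, Species W, and Species X only — synapomorphy for {Species Q, Species W, Species X}.
four-chambered heart (derived state 'no') is shared by Species C and Species G — a synapomorphy uniting that clade.
Most parsimonious ingroup topology: (((Species Q,Species X),Species W),(Species C,Species G)).
Species C and Species G share a more recent common ancestor with each other than either does with Species Q, so Species Q is the least closely related of the three.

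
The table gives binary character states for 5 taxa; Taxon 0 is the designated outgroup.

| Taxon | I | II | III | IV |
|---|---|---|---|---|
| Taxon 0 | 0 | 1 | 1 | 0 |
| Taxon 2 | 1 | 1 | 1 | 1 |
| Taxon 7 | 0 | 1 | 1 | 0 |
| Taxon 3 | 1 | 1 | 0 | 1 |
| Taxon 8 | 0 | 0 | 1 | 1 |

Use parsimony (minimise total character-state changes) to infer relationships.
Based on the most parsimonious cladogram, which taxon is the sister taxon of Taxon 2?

Character polarity is set by the outgroup: the derived state is whichever differs from the outgroup's state, so for II, III the derived state is '0', and for the remaining characters it is '1'.
Only Taxon 2 and Taxon 3 show the derived state '1' for I, supporting them as a clade.
II: derived state '0' in Taxon 8 only — an autapomorphy, so it tells us nothing about relationships among taxa.
III: derived state '0' in Taxon 3 only — an autapomorphy, so it tells us nothing about relationships among taxa.
IV (derived state '1') is shared by Taxon 2, Taxon 3, and Taxon 8 — a synapomorphy uniting that clade.
Most parsimonious ingroup topology: (((Taxon 2,Taxon 3),Taxon 8),Taxon 7).
Taxon 2 and Taxon 3 form a cherry on this tree, so they are sister taxa.

Taxon 3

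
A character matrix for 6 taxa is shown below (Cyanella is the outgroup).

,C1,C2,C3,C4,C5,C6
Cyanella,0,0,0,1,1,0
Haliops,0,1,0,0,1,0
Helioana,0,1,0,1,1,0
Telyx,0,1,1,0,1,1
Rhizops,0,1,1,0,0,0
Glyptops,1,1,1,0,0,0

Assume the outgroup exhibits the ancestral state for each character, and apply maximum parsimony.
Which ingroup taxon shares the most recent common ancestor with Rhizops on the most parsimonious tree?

Glyptops

Character polarity is set by the outgroup: the derived state is whichever differs from the outgroup's state, so for C4, C5 the derived state is '0', and for the remaining characters it is '1'.
C1: derived state '1' in Glyptops only — an autapomorphy, so it tells us nothing about relationships among taxa.
C2 (derived state '1') is shared by all ingroup taxa — unites the whole ingroup.
C3 (derived state '1') is shared by Glyptops, Rhizops, and Telyx — a synapomorphy uniting that clade.
C4 (derived state '0') is shared by Glyptops, Haliops, Rhizops, and Telyx — a synapomorphy uniting that clade.
Only Glyptops and Rhizops show the derived state '0' for C5, supporting them as a clade.
C6 (derived state '1') is unique to Telyx (autapomorphy; uninformative for grouping).
Most parsimonious ingroup topology: ((Haliops,(Telyx,(Rhizops,Glyptops))),Helioana).
Rhizops and Glyptops form a cherry on this tree, so they are sister taxa.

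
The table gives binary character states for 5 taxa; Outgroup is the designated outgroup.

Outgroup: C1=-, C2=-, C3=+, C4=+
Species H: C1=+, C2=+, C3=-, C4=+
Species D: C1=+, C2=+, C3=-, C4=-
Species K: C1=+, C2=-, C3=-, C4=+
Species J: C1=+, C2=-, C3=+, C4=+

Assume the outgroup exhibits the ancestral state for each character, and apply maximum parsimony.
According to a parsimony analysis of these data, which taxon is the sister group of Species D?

Species H

Character polarity is set by the outgroup: the derived state is whichever differs from the outgroup's state, so for C3, C4 the derived state is '-', and for the remaining characters it is '+'.
C1 (derived state '+') is shared by all ingroup taxa — unites the whole ingroup.
C2: derived state '+' in Species D and Species H only — synapomorphy for {Species D, Species H}.
Only Species D, Species H, and Species K show the derived state '-' for C3, supporting them as a clade.
C4: derived state '-' in Species D only — an autapomorphy, so it tells us nothing about relationships among taxa.
Most parsimonious ingroup topology: (((Species H,Species D),Species K),Species J).
Species D and Species H form a cherry on this tree, so they are sister taxa.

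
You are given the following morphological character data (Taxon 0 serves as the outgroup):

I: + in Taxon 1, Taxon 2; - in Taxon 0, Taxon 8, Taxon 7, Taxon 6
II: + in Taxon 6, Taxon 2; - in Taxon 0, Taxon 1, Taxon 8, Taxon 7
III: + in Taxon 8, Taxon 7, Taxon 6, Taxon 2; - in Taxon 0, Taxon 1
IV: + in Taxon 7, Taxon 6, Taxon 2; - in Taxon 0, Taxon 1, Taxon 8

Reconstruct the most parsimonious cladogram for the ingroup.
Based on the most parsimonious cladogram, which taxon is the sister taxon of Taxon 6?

The outgroup has state '-' for every character, so '+' is the derived state throughout.
I groups Taxon 1 and Taxon 2, which is incompatible with the clades supported by the remaining characters; treating it as convergent (homoplasy) costs fewer steps than any alternative tree.
II (derived state '+') is shared by Taxon 2 and Taxon 6 — a synapomorphy uniting that clade.
Only Taxon 2, Taxon 6, Taxon 7, and Taxon 8 show the derived state '+' for III, supporting them as a clade.
IV (derived state '+') is shared by Taxon 2, Taxon 6, and Taxon 7 — a synapomorphy uniting that clade.
Most parsimonious ingroup topology: (Taxon 1,(Taxon 8,(Taxon 7,(Taxon 6,Taxon 2)))).
Taxon 6 and Taxon 2 form a cherry on this tree, so they are sister taxa.

Taxon 2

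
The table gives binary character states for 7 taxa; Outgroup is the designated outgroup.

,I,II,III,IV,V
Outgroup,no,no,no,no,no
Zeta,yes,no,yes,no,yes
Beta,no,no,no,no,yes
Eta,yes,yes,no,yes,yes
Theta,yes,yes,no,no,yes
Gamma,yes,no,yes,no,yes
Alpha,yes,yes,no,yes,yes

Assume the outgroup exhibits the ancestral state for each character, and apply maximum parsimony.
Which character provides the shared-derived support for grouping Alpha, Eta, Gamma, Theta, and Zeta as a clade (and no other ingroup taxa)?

I

The outgroup has state 'no' for every character, so 'yes' is the derived state throughout.
Only Alpha, Eta, Gamma, Theta, and Zeta show the derived state 'yes' for I, supporting them as a clade.
II (derived state 'yes') is shared by Alpha, Eta, and Theta — a synapomorphy uniting that clade.
Only Gamma and Zeta show the derived state 'yes' for III, supporting them as a clade.
Only Alpha and Eta show the derived state 'yes' for IV, supporting them as a clade.
V (derived state 'yes') is shared by all ingroup taxa — unites the whole ingroup.
Most parsimonious ingroup topology: (((Zeta,Gamma),((Eta,Alpha),Theta)),Beta).
The clade {Alpha, Eta, Gamma, Theta, Zeta} is supported by I: its derived state 'yes' occurs in exactly those taxa and in no other taxon (including the outgroup).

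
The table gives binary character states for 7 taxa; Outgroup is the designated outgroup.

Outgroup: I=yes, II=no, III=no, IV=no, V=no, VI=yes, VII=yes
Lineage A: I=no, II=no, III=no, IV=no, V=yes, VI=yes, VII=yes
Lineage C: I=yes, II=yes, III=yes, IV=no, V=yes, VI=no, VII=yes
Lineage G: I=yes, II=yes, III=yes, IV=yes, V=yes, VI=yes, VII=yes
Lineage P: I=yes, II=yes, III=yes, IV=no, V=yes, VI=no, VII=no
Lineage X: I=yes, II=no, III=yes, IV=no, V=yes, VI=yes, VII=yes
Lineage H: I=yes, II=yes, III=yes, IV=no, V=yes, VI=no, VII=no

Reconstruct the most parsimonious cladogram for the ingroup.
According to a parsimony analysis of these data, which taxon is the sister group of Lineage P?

Lineage H

Character polarity is set by the outgroup: the derived state is whichever differs from the outgroup's state, so for I, VI, VII the derived state is 'no', and for the remaining characters it is 'yes'.
I (derived state 'no') is unique to Lineage A (autapomorphy; uninformative for grouping).
II: derived state 'yes' in Lineage C, Lineage G, Lineage H, and Lineage P only — synapomorphy for {Lineage C, Lineage G, Lineage H, Lineage P}.
Only Lineage C, Lineage G, Lineage H, Lineage P, and Lineage X show the derived state 'yes' for III, supporting them as a clade.
IV (derived state 'yes') is unique to Lineage G (autapomorphy; uninformative for grouping).
All ingroup taxa share the derived state 'yes' for V; it defines the ingroup but does not resolve relationships within it.
Only Lineage C, Lineage H, and Lineage P show the derived state 'no' for VI, supporting them as a clade.
VII: derived state 'no' in Lineage H and Lineage P only — synapomorphy for {Lineage H, Lineage P}.
Most parsimonious ingroup topology: (Lineage A,(((Lineage C,(Lineage P,Lineage H)),Lineage G),Lineage X)).
Lineage P and Lineage H form a cherry on this tree, so they are sister taxa.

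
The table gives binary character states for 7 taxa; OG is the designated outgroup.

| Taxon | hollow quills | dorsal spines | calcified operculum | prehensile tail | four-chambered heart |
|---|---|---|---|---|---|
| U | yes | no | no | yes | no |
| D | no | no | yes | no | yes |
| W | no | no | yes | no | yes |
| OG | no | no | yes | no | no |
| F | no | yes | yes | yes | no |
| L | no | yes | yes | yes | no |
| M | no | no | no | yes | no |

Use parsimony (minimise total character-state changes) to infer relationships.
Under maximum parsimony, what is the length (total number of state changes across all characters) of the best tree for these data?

5

Character polarity is set by the outgroup: the derived state is whichever differs from the outgroup's state, so for calcified operculum the derived state is 'no', and for the remaining characters it is 'yes'.
hollow quills: derived state 'yes' in U only — an autapomorphy, so it tells us nothing about relationships among taxa.
dorsal spines (derived state 'yes') is shared by F and L — a synapomorphy uniting that clade.
calcified operculum (derived state 'no') is shared by M and U — a synapomorphy uniting that clade.
Only F, L, M, and U show the derived state 'yes' for prehensile tail, supporting them as a clade.
four-chambered heart (derived state 'yes') is shared by D and W — a synapomorphy uniting that clade.
Most parsimonious ingroup topology: (((L,F),(M,U)),(W,D)).
Changes per character on this tree: hollow quills: 1; dorsal spines: 1; calcified operculum: 1; prehensile tail: 1; four-chambered heart: 1.
Total = 5.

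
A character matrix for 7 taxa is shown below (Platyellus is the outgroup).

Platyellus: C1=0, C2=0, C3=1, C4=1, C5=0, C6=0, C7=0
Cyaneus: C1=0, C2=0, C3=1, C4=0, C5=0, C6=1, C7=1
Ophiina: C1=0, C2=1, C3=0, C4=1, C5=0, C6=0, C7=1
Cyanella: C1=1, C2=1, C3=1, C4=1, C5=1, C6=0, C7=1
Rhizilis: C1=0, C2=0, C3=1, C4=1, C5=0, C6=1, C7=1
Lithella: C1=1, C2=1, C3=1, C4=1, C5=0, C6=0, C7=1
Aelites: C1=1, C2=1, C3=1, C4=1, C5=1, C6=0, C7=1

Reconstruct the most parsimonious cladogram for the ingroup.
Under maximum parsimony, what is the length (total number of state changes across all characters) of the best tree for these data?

7

Character polarity is set by the outgroup: the derived state is whichever differs from the outgroup's state, so for C3, C4 the derived state is '0', and for the remaining characters it is '1'.
C1 (derived state '1') is shared by Aelites, Cyanella, and Lithella — a synapomorphy uniting that clade.
C2: derived state '1' in Aelites, Cyanella, Lithella, and Ophiina only — synapomorphy for {Aelites, Cyanella, Lithella, Ophiina}.
C3 (derived state '0') is unique to Ophiina (autapomorphy; uninformative for grouping).
C4: derived state '0' in Cyaneus only — an autapomorphy, so it tells us nothing about relationships among taxa.
C5: derived state '1' in Aelites and Cyanella only — synapomorphy for {Aelites, Cyanella}.
Only Cyaneus and Rhizilis show the derived state '1' for C6, supporting them as a clade.
All ingroup taxa share the derived state '1' for C7; it defines the ingroup but does not resolve relationships within it.
Most parsimonious ingroup topology: ((Cyaneus,Rhizilis),(Ophiina,((Cyanella,Aelites),Lithella))).
Changes per character on this tree: C1: 1; C2: 1; C3: 1; C4: 1; C5: 1; C6: 1; C7: 1.
Total = 7.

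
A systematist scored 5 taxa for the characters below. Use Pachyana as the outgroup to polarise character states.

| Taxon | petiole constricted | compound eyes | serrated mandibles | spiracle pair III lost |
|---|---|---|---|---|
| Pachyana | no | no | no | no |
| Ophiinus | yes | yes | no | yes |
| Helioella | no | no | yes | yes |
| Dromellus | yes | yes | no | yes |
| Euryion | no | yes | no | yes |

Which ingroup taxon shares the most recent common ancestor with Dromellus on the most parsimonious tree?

Ophiinus

The outgroup has state 'no' for every character, so 'yes' is the derived state throughout.
Only Dromellus and Ophiinus show the derived state 'yes' for petiole constricted, supporting them as a clade.
Only Dromellus, Euryion, and Ophiinus show the derived state 'yes' for compound eyes, supporting them as a clade.
serrated mandibles: derived state 'yes' in Helioella only — an autapomorphy, so it tells us nothing about relationships among taxa.
All ingroup taxa share the derived state 'yes' for spiracle pair III lost; it defines the ingroup but does not resolve relationships within it.
Most parsimonious ingroup topology: (((Dromellus,Ophiinus),Euryion),Helioella).
Dromellus and Ophiinus form a cherry on this tree, so they are sister taxa.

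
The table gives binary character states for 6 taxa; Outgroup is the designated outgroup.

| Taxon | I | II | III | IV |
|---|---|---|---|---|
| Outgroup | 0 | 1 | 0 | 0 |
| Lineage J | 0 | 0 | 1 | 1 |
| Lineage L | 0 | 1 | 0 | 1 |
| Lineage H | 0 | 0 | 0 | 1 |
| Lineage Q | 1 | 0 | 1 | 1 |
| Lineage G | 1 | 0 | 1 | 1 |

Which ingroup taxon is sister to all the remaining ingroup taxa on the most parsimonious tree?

Character polarity is set by the outgroup: the derived state is whichever differs from the outgroup's state, so for II the derived state is '0', and for the remaining characters it is '1'.
I (derived state '1') is shared by Lineage G and Lineage Q — a synapomorphy uniting that clade.
II: derived state '0' in Lineage G, Lineage H, Lineage J, and Lineage Q only — synapomorphy for {Lineage G, Lineage H, Lineage J, Lineage Q}.
III (derived state '1') is shared by Lineage G, Lineage J, and Lineage Q — a synapomorphy uniting that clade.
IV (derived state '1') is shared by all ingroup taxa — unites the whole ingroup.
Most parsimonious ingroup topology: (((Lineage J,(Lineage Q,Lineage G)),Lineage H),Lineage L).
Lineage L is sister to the clade containing all other ingroup taxa, so it is the earliest-diverging (most basal) ingroup lineage.

Lineage L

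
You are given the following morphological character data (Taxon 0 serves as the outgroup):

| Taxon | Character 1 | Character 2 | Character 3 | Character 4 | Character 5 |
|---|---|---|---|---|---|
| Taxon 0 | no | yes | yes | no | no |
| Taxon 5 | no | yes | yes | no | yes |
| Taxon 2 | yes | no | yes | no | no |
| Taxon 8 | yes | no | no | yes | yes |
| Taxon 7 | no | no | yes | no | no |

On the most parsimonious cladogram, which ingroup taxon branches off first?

Character polarity is set by the outgroup: the derived state is whichever differs from the outgroup's state, so for Character 2, Character 3 the derived state is 'no', and for the remaining characters it is 'yes'.
Only Taxon 2 and Taxon 8 show the derived state 'yes' for Character 1, supporting them as a clade.
Character 2: derived state 'no' in Taxon 2, Taxon 7, and Taxon 8 only — synapomorphy for {Taxon 2, Taxon 7, Taxon 8}.
Character 3: derived state 'no' in Taxon 8 only — an autapomorphy, so it tells us nothing about relationships among taxa.
Character 4 (derived state 'yes') is unique to Taxon 8 (autapomorphy; uninformative for grouping).
Character 5 (state 'yes') occurs in Taxon 5 and Taxon 8 but conflicts with the nesting implied by the other characters — most parsimoniously interpreted as homoplasy.
Most parsimonious ingroup topology: (Taxon 5,((Taxon 2,Taxon 8),Taxon 7)).
Taxon 5 is sister to the clade containing all other ingroup taxa, so it is the earliest-diverging (most basal) ingroup lineage.

Taxon 5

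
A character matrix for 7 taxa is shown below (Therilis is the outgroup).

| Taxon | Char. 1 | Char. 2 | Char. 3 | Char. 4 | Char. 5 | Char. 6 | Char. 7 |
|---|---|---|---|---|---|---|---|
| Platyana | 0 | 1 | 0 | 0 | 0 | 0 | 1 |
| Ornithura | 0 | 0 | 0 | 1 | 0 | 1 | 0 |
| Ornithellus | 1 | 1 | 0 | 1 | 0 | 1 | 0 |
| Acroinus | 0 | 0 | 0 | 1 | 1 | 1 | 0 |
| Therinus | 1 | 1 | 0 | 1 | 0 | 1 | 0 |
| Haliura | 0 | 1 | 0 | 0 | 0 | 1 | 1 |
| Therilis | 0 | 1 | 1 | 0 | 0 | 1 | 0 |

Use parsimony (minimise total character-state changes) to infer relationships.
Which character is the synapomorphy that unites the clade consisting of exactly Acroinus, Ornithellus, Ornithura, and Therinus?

Character polarity is set by the outgroup: the derived state is whichever differs from the outgroup's state, so for Char. 2, Char. 3, Char. 6 the derived state is '0', and for the remaining characters it is '1'.
Char. 1 (derived state '1') is shared by Ornithellus and Therinus — a synapomorphy uniting that clade.
Only Acroinus and Ornithura show the derived state '0' for Char. 2, supporting them as a clade.
All ingroup taxa share the derived state '0' for Char. 3; it defines the ingroup but does not resolve relationships within it.
Char. 4: derived state '1' in Acroinus, Ornithellus, Ornithura, and Therinus only — synapomorphy for {Acroinus, Ornithellus, Ornithura, Therinus}.
Char. 5: derived state '1' in Acroinus only — an autapomorphy, so it tells us nothing about relationships among taxa.
Char. 6: derived state '0' in Platyana only — an autapomorphy, so it tells us nothing about relationships among taxa.
Char. 7: derived state '1' in Haliura and Platyana only — synapomorphy for {Haliura, Platyana}.
Most parsimonious ingroup topology: (((Therinus,Ornithellus),(Ornithura,Acroinus)),(Haliura,Platyana)).
The clade {Acroinus, Ornithellus, Ornithura, Therinus} is supported by Char. 4: its derived state '1' occurs in exactly those taxa and in no other taxon (including the outgroup).

Char. 4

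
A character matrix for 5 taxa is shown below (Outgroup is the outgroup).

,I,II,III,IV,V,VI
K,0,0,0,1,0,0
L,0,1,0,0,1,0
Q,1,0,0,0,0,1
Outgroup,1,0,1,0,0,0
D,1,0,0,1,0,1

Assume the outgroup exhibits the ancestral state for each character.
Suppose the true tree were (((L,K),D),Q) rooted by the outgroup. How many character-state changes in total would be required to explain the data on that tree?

Map each character onto (((L,K),D),Q) (rooted by Outgroup) and count the minimum state changes it requires (Fitch parsimony):
I: 1; II: 1; III: 1; IV: 2; V: 1; VI: 2.
Total tree length = 8.

8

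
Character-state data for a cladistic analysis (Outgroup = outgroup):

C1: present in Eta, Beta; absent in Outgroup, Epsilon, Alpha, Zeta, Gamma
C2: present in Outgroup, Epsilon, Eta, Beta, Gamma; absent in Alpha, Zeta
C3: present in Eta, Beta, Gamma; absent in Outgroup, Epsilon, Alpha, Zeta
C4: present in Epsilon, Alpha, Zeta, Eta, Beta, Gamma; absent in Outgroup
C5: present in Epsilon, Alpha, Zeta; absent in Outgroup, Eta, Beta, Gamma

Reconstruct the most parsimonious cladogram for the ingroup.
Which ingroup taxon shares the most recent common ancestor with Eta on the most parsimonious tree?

Character polarity is set by the outgroup: the derived state is whichever differs from the outgroup's state, so for C2 the derived state is 'absent', and for the remaining characters it is 'present'.
C1: derived state 'present' in Beta and Eta only — synapomorphy for {Beta, Eta}.
C2 (derived state 'absent') is shared by Alpha and Zeta — a synapomorphy uniting that clade.
Only Beta, Eta, and Gamma show the derived state 'present' for C3, supporting them as a clade.
C4 (derived state 'present') is shared by all ingroup taxa — unites the whole ingroup.
Only Alpha, Epsilon, and Zeta show the derived state 'present' for C5, supporting them as a clade.
Most parsimonious ingroup topology: ((Epsilon,(Alpha,Zeta)),((Eta,Beta),Gamma)).
Eta and Beta form a cherry on this tree, so they are sister taxa.

Beta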